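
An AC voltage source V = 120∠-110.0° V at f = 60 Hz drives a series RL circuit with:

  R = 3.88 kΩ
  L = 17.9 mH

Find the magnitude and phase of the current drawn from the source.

Step 1 — Angular frequency: ω = 2π·f = 2π·60 = 377 rad/s.
Step 2 — Component impedances:
  R: Z = R = 3880 Ω
  L: Z = jωL = j·377·0.0179 = 0 + j6.748 Ω
Step 3 — Series combination: Z_total = R + L = 3880 + j6.748 Ω = 3880∠0.1° Ω.
Step 4 — Source phasor: V = 120∠-110.0° V = -41.04 - j112.8 V.
Step 5 — Ohm's law: I = V / Z_total = (-41.04 - j112.8) / (3880 + j6.748) = -0.01063 - j0.02904 A.
Step 6 — Convert to polar: |I| = 0.03093 A, ∠I = -110.1°.

I = 0.03093∠-110.1° A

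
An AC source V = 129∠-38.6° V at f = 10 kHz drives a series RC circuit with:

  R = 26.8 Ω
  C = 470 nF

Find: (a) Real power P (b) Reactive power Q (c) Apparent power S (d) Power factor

Step 1 — Angular frequency: ω = 2π·f = 2π·1e+04 = 6.283e+04 rad/s.
Step 2 — Component impedances:
  R: Z = R = 26.8 Ω
  C: Z = 1/(jωC) = -j/(ω·C) = 0 - j33.86 Ω
Step 3 — Series combination: Z_total = R + C = 26.8 - j33.86 Ω = 43.18∠-51.6° Ω.
Step 4 — Source phasor: V = 129∠-38.6° V = 100.8 - j80.48 V.
Step 5 — Current: I = V / Z = 2.91 + j0.674 A = 2.987∠13.0° A.
Step 6 — Complex power: S = V·I* = 239.1 - j302.2 VA.
Step 7 — Real power: P = Re(S) = 239.1 W.
Step 8 — Reactive power: Q = Im(S) = -302.2 VAR.
Step 9 — Apparent power: |S| = 385.3 VA.
Step 10 — Power factor: PF = P/|S| = 0.6206 (leading).

(a) P = 239.1 W  (b) Q = -302.2 VAR  (c) S = 385.3 VA  (d) PF = 0.6206 (leading)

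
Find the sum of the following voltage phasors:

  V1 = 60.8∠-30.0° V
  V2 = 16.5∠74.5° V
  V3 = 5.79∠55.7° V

Step 1 — Convert each phasor to rectangular form:
  V1 = 60.8·(cos(-30.0°) + j·sin(-30.0°)) = 52.65 - j30.4 V
  V2 = 16.5·(cos(74.5°) + j·sin(74.5°)) = 4.409 + j15.9 V
  V3 = 5.79·(cos(55.7°) + j·sin(55.7°)) = 3.263 + j4.783 V
Step 2 — Sum components: V_total = 60.33 - j9.717 V.
Step 3 — Convert to polar: |V_total| = 61.1 V, ∠V_total = -9.2°.

V_total = 61.1∠-9.2° V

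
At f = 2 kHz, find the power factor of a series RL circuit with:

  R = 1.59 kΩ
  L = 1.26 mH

Step 1 — Angular frequency: ω = 2π·f = 2π·2000 = 1.257e+04 rad/s.
Step 2 — Component impedances:
  R: Z = R = 1590 Ω
  L: Z = jωL = j·1.257e+04·0.00126 = 0 + j15.83 Ω
Step 3 — Series combination: Z_total = R + L = 1590 + j15.83 Ω = 1590∠0.6° Ω.
Step 4 — Power factor: PF = cos(φ) = Re(Z)/|Z| = 1590/1590 = 1.
Step 5 — Type: Im(Z) = 15.83 ⇒ lagging (phase φ = 0.6°).

PF = 1 (lagging, φ = 0.6°)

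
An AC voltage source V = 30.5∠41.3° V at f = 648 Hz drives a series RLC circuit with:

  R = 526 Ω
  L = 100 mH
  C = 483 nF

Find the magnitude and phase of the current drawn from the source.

Step 1 — Angular frequency: ω = 2π·f = 2π·648 = 4072 rad/s.
Step 2 — Component impedances:
  R: Z = R = 526 Ω
  L: Z = jωL = j·4072·0.1 = 0 + j407.2 Ω
  C: Z = 1/(jωC) = -j/(ω·C) = 0 - j508.5 Ω
Step 3 — Series combination: Z_total = R + L + C = 526 - j101.4 Ω = 535.7∠-10.9° Ω.
Step 4 — Source phasor: V = 30.5∠41.3° V = 22.91 + j20.13 V.
Step 5 — Ohm's law: I = V / Z_total = (22.91 + j20.13) / (526 - j101.4) = 0.03489 + j0.04499 A.
Step 6 — Convert to polar: |I| = 0.05694 A, ∠I = 52.2°.

I = 0.05694∠52.2° A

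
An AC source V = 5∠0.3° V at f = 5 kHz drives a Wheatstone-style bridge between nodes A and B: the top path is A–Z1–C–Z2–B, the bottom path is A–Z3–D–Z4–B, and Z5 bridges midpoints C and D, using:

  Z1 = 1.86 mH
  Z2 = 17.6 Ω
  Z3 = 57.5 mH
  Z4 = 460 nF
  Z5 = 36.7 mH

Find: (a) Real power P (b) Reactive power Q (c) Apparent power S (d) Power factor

Step 1 — Angular frequency: ω = 2π·f = 2π·5000 = 3.142e+04 rad/s.
Step 2 — Component impedances:
  Z1: Z = jωL = j·3.142e+04·0.00186 = 0 + j58.43 Ω
  Z2: Z = R = 17.6 Ω
  Z3: Z = jωL = j·3.142e+04·0.0575 = 0 + j1806 Ω
  Z4: Z = 1/(jωC) = -j/(ω·C) = 0 - j69.2 Ω
  Z5: Z = jωL = j·3.142e+04·0.0367 = 0 + j1153 Ω
Step 3 — Bridge requires nodal analysis (the Z5 bridge couples midpoints C and D, so the two paths cannot be reduced to a simple series/parallel combination). Setting node B to ground and injecting 1 A at node A, the 3-node admittance system at A, C, D solves to V_A = Z_AB = 16.39 + j56.98 Ω = 59.29∠74.0° Ω.
Step 4 — Source phasor: V = 5∠0.3° V = 5 + j0.02618 V.
Step 5 — Current: I = V / Z = 0.02374 - j0.08093 A = 0.08434∠-73.7° A.
Step 6 — Complex power: S = V·I* = 0.1166 + j0.4053 VA.
Step 7 — Real power: P = Re(S) = 0.1166 W.
Step 8 — Reactive power: Q = Im(S) = 0.4053 VAR.
Step 9 — Apparent power: |S| = 0.4217 VA.
Step 10 — Power factor: PF = P/|S| = 0.2764 (lagging).

(a) P = 0.1166 W  (b) Q = 0.4053 VAR  (c) S = 0.4217 VA  (d) PF = 0.2764 (lagging)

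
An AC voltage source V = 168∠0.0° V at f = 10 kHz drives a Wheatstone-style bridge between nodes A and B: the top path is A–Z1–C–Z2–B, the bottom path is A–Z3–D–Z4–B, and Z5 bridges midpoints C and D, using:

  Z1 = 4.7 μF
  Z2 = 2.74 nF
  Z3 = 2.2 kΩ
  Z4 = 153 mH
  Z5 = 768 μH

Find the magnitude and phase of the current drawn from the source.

Step 1 — Angular frequency: ω = 2π·f = 2π·1e+04 = 6.283e+04 rad/s.
Step 2 — Component impedances:
  Z1: Z = 1/(jωC) = -j/(ω·C) = 0 - j3.386 Ω
  Z2: Z = 1/(jωC) = -j/(ω·C) = 0 - j5809 Ω
  Z3: Z = R = 2200 Ω
  Z4: Z = jωL = j·6.283e+04·0.153 = 0 + j9613 Ω
  Z5: Z = jωL = j·6.283e+04·0.000768 = 0 + j48.25 Ω
Step 3 — Bridge requires nodal analysis (the Z5 bridge couples midpoints C and D, so the two paths cannot be reduced to a simple series/parallel combination). Setting node B to ground and injecting 1 A at node A, the 3-node admittance system at A, C, D solves to V_A = Z_AB = 2.634 - j1.457e+04 Ω = 1.457e+04∠-90.0° Ω.
Step 4 — Source phasor: V = 168∠0.0° V = 168 V.
Step 5 — Ohm's law: I = V / Z_total = (168) / (2.634 - j1.457e+04) = 2.085e-06 + j0.01153 A.
Step 6 — Convert to polar: |I| = 0.01153 A, ∠I = 90.0°.

I = 0.01153∠90.0° A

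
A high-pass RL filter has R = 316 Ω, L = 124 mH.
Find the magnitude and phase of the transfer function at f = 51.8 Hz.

Step 1 — Angular frequency: ω = 2π·51.8 = 325.5 rad/s.
Step 2 — Transfer function: H(jω) = jωL/(R + jωL).
Step 3 — Numerator jωL = j·40.36; denominator R + jωL = 316 + j40.36.
Step 4 — H = 0.01605 + j0.1257.
Step 5 — Magnitude: |H| = 0.1267 (-17.9 dB); phase: φ = 82.7°.

|H| = 0.1267 (-17.9 dB), φ = 82.7°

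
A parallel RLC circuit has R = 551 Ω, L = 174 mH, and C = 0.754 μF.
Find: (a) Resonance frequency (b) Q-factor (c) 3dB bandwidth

Step 1 — Resonance: ω₀ = 1/√(LC) = 1/√(0.174·7.54e-07) = 2761 rad/s.
Step 2 — f₀ = ω₀/(2π) = 439.4 Hz.
Step 3 — Parallel Q: Q = R/(ω₀L) = 551/(2761·0.174) = 1.147.
Step 4 — Bandwidth: Δω = ω₀/Q = 2407 rad/s; BW = Δω/(2π) = 383.1 Hz.

(a) f₀ = 439.4 Hz  (b) Q = 1.147  (c) BW = 383.1 Hz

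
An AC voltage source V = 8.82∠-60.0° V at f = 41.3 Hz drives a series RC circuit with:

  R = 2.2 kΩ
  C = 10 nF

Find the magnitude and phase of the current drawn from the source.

Step 1 — Angular frequency: ω = 2π·f = 2π·41.3 = 259.5 rad/s.
Step 2 — Component impedances:
  R: Z = R = 2200 Ω
  C: Z = 1/(jωC) = -j/(ω·C) = 0 - j3.854e+05 Ω
Step 3 — Series combination: Z_total = R + C = 2200 - j3.854e+05 Ω = 3.854e+05∠-89.7° Ω.
Step 4 — Source phasor: V = 8.82∠-60.0° V = 4.41 - j7.638 V.
Step 5 — Ohm's law: I = V / Z_total = (4.41 - j7.638) / (2200 - j3.854e+05) = 1.989e-05 + j1.133e-05 A.
Step 6 — Convert to polar: |I| = 2.289e-05 A, ∠I = 29.7°.

I = 2.289e-05∠29.7° A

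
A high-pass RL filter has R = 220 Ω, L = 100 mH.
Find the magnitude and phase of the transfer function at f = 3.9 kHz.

Step 1 — Angular frequency: ω = 2π·3900 = 2.45e+04 rad/s.
Step 2 — Transfer function: H(jω) = jωL/(R + jωL).
Step 3 — Numerator jωL = j·2450; denominator R + jωL = 220 + j2450.
Step 4 — H = 0.992 + j0.08906.
Step 5 — Magnitude: |H| = 0.996 (-0.0 dB); phase: φ = 5.1°.

|H| = 0.996 (-0.0 dB), φ = 5.1°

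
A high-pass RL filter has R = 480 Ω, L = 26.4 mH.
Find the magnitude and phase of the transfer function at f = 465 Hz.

Step 1 — Angular frequency: ω = 2π·465 = 2922 rad/s.
Step 2 — Transfer function: H(jω) = jωL/(R + jωL).
Step 3 — Numerator jωL = j·77.13; denominator R + jωL = 480 + j77.13.
Step 4 — H = 0.02517 + j0.1566.
Step 5 — Magnitude: |H| = 0.1587 (-16.0 dB); phase: φ = 80.9°.

|H| = 0.1587 (-16.0 dB), φ = 80.9°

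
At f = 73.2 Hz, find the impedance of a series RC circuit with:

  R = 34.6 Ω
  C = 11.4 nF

Step 1 — Angular frequency: ω = 2π·f = 2π·73.2 = 459.9 rad/s.
Step 2 — Component impedances:
  R: Z = R = 34.6 Ω
  C: Z = 1/(jωC) = -j/(ω·C) = 0 - j1.907e+05 Ω
Step 3 — Series combination: Z_total = R + C = 34.6 - j1.907e+05 Ω = 1.907e+05∠-90.0° Ω.

Z = 34.6 - j1.907e+05 Ω = 1.907e+05∠-90.0° Ω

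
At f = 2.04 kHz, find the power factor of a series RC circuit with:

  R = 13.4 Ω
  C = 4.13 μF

Step 1 — Angular frequency: ω = 2π·f = 2π·2040 = 1.282e+04 rad/s.
Step 2 — Component impedances:
  R: Z = R = 13.4 Ω
  C: Z = 1/(jωC) = -j/(ω·C) = 0 - j18.89 Ω
Step 3 — Series combination: Z_total = R + C = 13.4 - j18.89 Ω = 23.16∠-54.6° Ω.
Step 4 — Power factor: PF = cos(φ) = Re(Z)/|Z| = 13.4/23.16 = 0.5786.
Step 5 — Type: Im(Z) = -18.89 ⇒ leading (phase φ = -54.6°).

PF = 0.5786 (leading, φ = -54.6°)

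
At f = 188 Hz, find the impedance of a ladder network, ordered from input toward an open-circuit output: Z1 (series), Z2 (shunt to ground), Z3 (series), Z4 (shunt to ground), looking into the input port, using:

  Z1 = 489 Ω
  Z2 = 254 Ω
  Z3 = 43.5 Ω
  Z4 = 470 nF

Step 1 — Angular frequency: ω = 2π·f = 2π·188 = 1181 rad/s.
Step 2 — Component impedances:
  Z1: Z = R = 489 Ω
  Z2: Z = R = 254 Ω
  Z3: Z = R = 43.5 Ω
  Z4: Z = 1/(jωC) = -j/(ω·C) = 0 - j1801 Ω
Step 3 — Ladder network (open output): work backward from the far end, alternating series and parallel combinations. Z_in = 737.2 - j34.87 Ω = 738.1∠-2.7° Ω.

Z = 737.2 - j34.87 Ω = 738.1∠-2.7° Ω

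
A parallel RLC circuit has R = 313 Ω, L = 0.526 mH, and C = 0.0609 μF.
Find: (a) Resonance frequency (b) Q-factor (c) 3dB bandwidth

Step 1 — Resonance: ω₀ = 1/√(LC) = 1/√(0.000526·6.09e-08) = 1.767e+05 rad/s.
Step 2 — f₀ = ω₀/(2π) = 2.812e+04 Hz.
Step 3 — Parallel Q: Q = R/(ω₀L) = 313/(1.767e+05·0.000526) = 3.368.
Step 4 — Bandwidth: Δω = ω₀/Q = 5.246e+04 rad/s; BW = Δω/(2π) = 8349 Hz.

(a) f₀ = 2.812e+04 Hz  (b) Q = 3.368  (c) BW = 8349 Hz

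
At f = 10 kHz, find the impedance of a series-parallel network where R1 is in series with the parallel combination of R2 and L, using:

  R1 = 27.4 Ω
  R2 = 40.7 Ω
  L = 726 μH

Step 1 — Angular frequency: ω = 2π·f = 2π·1e+04 = 6.283e+04 rad/s.
Step 2 — Component impedances:
  R1: Z = R = 27.4 Ω
  R2: Z = R = 40.7 Ω
  L: Z = jωL = j·6.283e+04·0.000726 = 0 + j45.62 Ω
Step 3 — Parallel branch: R2 || L = 1/(1/R2 + 1/L) = 22.66 + j20.22 Ω.
Step 4 — Series with R1: Z_total = R1 + (R2 || L) = 50.06 + j20.22 Ω = 53.99∠22.0° Ω.

Z = 50.06 + j20.22 Ω = 53.99∠22.0° Ω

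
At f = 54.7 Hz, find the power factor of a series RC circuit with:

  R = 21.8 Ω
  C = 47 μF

Step 1 — Angular frequency: ω = 2π·f = 2π·54.7 = 343.7 rad/s.
Step 2 — Component impedances:
  R: Z = R = 21.8 Ω
  C: Z = 1/(jωC) = -j/(ω·C) = 0 - j61.91 Ω
Step 3 — Series combination: Z_total = R + C = 21.8 - j61.91 Ω = 65.63∠-70.6° Ω.
Step 4 — Power factor: PF = cos(φ) = Re(Z)/|Z| = 21.8/65.63 = 0.3322.
Step 5 — Type: Im(Z) = -61.91 ⇒ leading (phase φ = -70.6°).

PF = 0.3322 (leading, φ = -70.6°)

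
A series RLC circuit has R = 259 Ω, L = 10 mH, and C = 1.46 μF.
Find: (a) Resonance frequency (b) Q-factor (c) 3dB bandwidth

Step 1 — Resonance: ω₀ = 1/√(LC) = 1/√(0.01·1.46e-06) = 8276 rad/s.
Step 2 — f₀ = ω₀/(2π) = 1317 Hz.
Step 3 — Series Q: Q = ω₀L/R = 8276·0.01/259 = 0.3195.
Step 4 — Bandwidth: Δω = ω₀/Q = 2.59e+04 rad/s; BW = Δω/(2π) = 4122 Hz.

(a) f₀ = 1317 Hz  (b) Q = 0.3195  (c) BW = 4122 Hz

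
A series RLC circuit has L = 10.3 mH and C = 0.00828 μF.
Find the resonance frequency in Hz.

Step 1 — Resonance condition Im(Z)=0 gives ω₀ = 1/√(LC).
Step 2 — ω₀ = 1/√(0.0103·8.28e-09) = 1.083e+05 rad/s.
Step 3 — f₀ = ω₀/(2π) = 1.723e+04 Hz.

f₀ = 1.723e+04 Hz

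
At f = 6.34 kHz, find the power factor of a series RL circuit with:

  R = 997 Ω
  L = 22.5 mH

Step 1 — Angular frequency: ω = 2π·f = 2π·6340 = 3.984e+04 rad/s.
Step 2 — Component impedances:
  R: Z = R = 997 Ω
  L: Z = jωL = j·3.984e+04·0.0225 = 0 + j896.3 Ω
Step 3 — Series combination: Z_total = R + L = 997 + j896.3 Ω = 1341∠42.0° Ω.
Step 4 — Power factor: PF = cos(φ) = Re(Z)/|Z| = 997/1340.66 = 0.7437.
Step 5 — Type: Im(Z) = 896.3 ⇒ lagging (phase φ = 42.0°).

PF = 0.7437 (lagging, φ = 42.0°)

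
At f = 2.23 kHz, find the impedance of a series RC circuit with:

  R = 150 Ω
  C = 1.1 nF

Step 1 — Angular frequency: ω = 2π·f = 2π·2230 = 1.401e+04 rad/s.
Step 2 — Component impedances:
  R: Z = R = 150 Ω
  C: Z = 1/(jωC) = -j/(ω·C) = 0 - j6.488e+04 Ω
Step 3 — Series combination: Z_total = R + C = 150 - j6.488e+04 Ω = 6.488e+04∠-89.9° Ω.

Z = 150 - j6.488e+04 Ω = 6.488e+04∠-89.9° Ω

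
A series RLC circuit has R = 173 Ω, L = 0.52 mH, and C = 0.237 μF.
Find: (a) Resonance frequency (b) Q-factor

Step 1 — Resonance condition Im(Z)=0 gives ω₀ = 1/√(LC).
Step 2 — ω₀ = 1/√(0.00052·2.37e-07) = 9.008e+04 rad/s.
Step 3 — f₀ = ω₀/(2π) = 1.434e+04 Hz.
Step 4 — Series Q: Q = ω₀L/R = 9.008e+04·0.00052/173 = 0.2708.

(a) f₀ = 1.434e+04 Hz  (b) Q = 0.2708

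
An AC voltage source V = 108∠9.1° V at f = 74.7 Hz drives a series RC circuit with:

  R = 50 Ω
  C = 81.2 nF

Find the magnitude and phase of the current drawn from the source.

Step 1 — Angular frequency: ω = 2π·f = 2π·74.7 = 469.4 rad/s.
Step 2 — Component impedances:
  R: Z = R = 50 Ω
  C: Z = 1/(jωC) = -j/(ω·C) = 0 - j2.624e+04 Ω
Step 3 — Series combination: Z_total = R + C = 50 - j2.624e+04 Ω = 2.624e+04∠-89.9° Ω.
Step 4 — Source phasor: V = 108∠9.1° V = 106.6 + j17.08 V.
Step 5 — Ohm's law: I = V / Z_total = (106.6 + j17.08) / (50 - j2.624e+04) = -0.0006432 + j0.004065 A.
Step 6 — Convert to polar: |I| = 0.004116 A, ∠I = 99.0°.

I = 0.004116∠99.0° A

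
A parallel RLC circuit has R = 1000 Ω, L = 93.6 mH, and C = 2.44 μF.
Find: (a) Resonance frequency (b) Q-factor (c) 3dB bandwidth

Step 1 — Resonance: ω₀ = 1/√(LC) = 1/√(0.0936·2.44e-06) = 2093 rad/s.
Step 2 — f₀ = ω₀/(2π) = 333 Hz.
Step 3 — Parallel Q: Q = R/(ω₀L) = 1000/(2093·0.0936) = 5.106.
Step 4 — Bandwidth: Δω = ω₀/Q = 409.8 rad/s; BW = Δω/(2π) = 65.23 Hz.

(a) f₀ = 333 Hz  (b) Q = 5.106  (c) BW = 65.23 Hz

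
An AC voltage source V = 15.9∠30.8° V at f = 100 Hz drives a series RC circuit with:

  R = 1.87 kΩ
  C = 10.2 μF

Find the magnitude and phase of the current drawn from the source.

Step 1 — Angular frequency: ω = 2π·f = 2π·100 = 628.3 rad/s.
Step 2 — Component impedances:
  R: Z = R = 1870 Ω
  C: Z = 1/(jωC) = -j/(ω·C) = 0 - j156 Ω
Step 3 — Series combination: Z_total = R + C = 1870 - j156 Ω = 1876∠-4.8° Ω.
Step 4 — Source phasor: V = 15.9∠30.8° V = 13.66 + j8.141 V.
Step 5 — Ohm's law: I = V / Z_total = (13.66 + j8.141) / (1870 - j156) = 0.006892 + j0.004929 A.
Step 6 — Convert to polar: |I| = 0.008473 A, ∠I = 35.6°.

I = 0.008473∠35.6° A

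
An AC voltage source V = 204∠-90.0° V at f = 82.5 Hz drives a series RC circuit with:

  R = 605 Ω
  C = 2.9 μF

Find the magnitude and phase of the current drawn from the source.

Step 1 — Angular frequency: ω = 2π·f = 2π·82.5 = 518.4 rad/s.
Step 2 — Component impedances:
  R: Z = R = 605 Ω
  C: Z = 1/(jωC) = -j/(ω·C) = 0 - j665.2 Ω
Step 3 — Series combination: Z_total = R + C = 605 - j665.2 Ω = 899.2∠-47.7° Ω.
Step 4 — Source phasor: V = 204∠-90.0° V = 0 - j204 V.
Step 5 — Ohm's law: I = V / Z_total = (0 - j204) / (605 - j665.2) = 0.1678 - j0.1526 A.
Step 6 — Convert to polar: |I| = 0.2269 A, ∠I = -42.3°.

I = 0.2269∠-42.3° A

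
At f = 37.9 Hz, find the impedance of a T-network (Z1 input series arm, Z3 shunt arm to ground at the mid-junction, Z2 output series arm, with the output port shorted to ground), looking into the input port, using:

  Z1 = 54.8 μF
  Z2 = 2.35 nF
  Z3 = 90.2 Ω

Step 1 — Angular frequency: ω = 2π·f = 2π·37.9 = 238.1 rad/s.
Step 2 — Component impedances:
  Z1: Z = 1/(jωC) = -j/(ω·C) = 0 - j76.63 Ω
  Z2: Z = 1/(jωC) = -j/(ω·C) = 0 - j1.787e+06 Ω
  Z3: Z = R = 90.2 Ω
Step 3 — With the output port shorted to ground, the output series arm Z2 runs from the junction to ground; the shunt arm Z3 also runs from the junction to ground. They appear in parallel: Z3 || Z2 = 90.2 - j0.004553 Ω.
Step 4 — Series with input arm Z1: Z_in = Z1 + (Z3 || Z2) = 90.2 - j76.63 Ω = 118.4∠-40.4° Ω.

Z = 90.2 - j76.63 Ω = 118.4∠-40.4° Ω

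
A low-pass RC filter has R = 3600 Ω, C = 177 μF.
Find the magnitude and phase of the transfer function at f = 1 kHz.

Step 1 — Angular frequency: ω = 2π·1000 = 6283 rad/s.
Step 2 — Transfer function: H(jω) = 1/(1 + jωRC).
Step 3 — Denominator: 1 + jωRC = 1 + j·6283·3600·0.000177 = 1 + j4004.
Step 4 — H = 6.239e-08 - j0.0002498.
Step 5 — Magnitude: |H| = 0.0002498 (-72.0 dB); phase: φ = -90.0°.

|H| = 0.0002498 (-72.0 dB), φ = -90.0°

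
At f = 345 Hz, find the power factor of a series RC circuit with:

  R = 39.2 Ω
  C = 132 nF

Step 1 — Angular frequency: ω = 2π·f = 2π·345 = 2168 rad/s.
Step 2 — Component impedances:
  R: Z = R = 39.2 Ω
  C: Z = 1/(jωC) = -j/(ω·C) = 0 - j3495 Ω
Step 3 — Series combination: Z_total = R + C = 39.2 - j3495 Ω = 3495∠-89.4° Ω.
Step 4 — Power factor: PF = cos(φ) = Re(Z)/|Z| = 39.2/3495 = 0.01122.
Step 5 — Type: Im(Z) = -3495 ⇒ leading (phase φ = -89.4°).

PF = 0.01122 (leading, φ = -89.4°)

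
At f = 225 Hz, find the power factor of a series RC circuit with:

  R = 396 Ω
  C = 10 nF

Step 1 — Angular frequency: ω = 2π·f = 2π·225 = 1414 rad/s.
Step 2 — Component impedances:
  R: Z = R = 396 Ω
  C: Z = 1/(jωC) = -j/(ω·C) = 0 - j7.074e+04 Ω
Step 3 — Series combination: Z_total = R + C = 396 - j7.074e+04 Ω = 7.074e+04∠-89.7° Ω.
Step 4 — Power factor: PF = cos(φ) = Re(Z)/|Z| = 396/7.074e+04 = 0.005598.
Step 5 — Type: Im(Z) = -7.074e+04 ⇒ leading (phase φ = -89.7°).

PF = 0.005598 (leading, φ = -89.7°)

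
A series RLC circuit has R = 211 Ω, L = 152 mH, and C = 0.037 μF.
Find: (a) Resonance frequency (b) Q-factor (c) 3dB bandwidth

Step 1 — Resonance condition Im(Z)=0 gives ω₀ = 1/√(LC).
Step 2 — ω₀ = 1/√(0.152·3.7e-08) = 1.333e+04 rad/s.
Step 3 — f₀ = ω₀/(2π) = 2122 Hz.
Step 4 — Series Q: Q = ω₀L/R = 1.333e+04·0.152/211 = 9.606.
Step 5 — 3dB bandwidth: Δω = ω₀/Q = 1388 rad/s; BW = Δω/(2π) = 220.9 Hz.

(a) f₀ = 2122 Hz  (b) Q = 9.606  (c) BW = 220.9 Hz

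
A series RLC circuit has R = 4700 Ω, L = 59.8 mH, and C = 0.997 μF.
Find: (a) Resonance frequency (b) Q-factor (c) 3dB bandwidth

Step 1 — Resonance: ω₀ = 1/√(LC) = 1/√(0.0598·9.97e-07) = 4095 rad/s.
Step 2 — f₀ = ω₀/(2π) = 651.8 Hz.
Step 3 — Series Q: Q = ω₀L/R = 4095·0.0598/4700 = 0.05211.
Step 4 — Bandwidth: Δω = ω₀/Q = 7.86e+04 rad/s; BW = Δω/(2π) = 1.251e+04 Hz.

(a) f₀ = 651.8 Hz  (b) Q = 0.05211  (c) BW = 1.251e+04 Hz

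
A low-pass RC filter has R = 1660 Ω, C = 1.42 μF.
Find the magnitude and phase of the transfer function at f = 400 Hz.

Step 1 — Angular frequency: ω = 2π·400 = 2513 rad/s.
Step 2 — Transfer function: H(jω) = 1/(1 + jωRC).
Step 3 — Denominator: 1 + jωRC = 1 + j·2513·1660·1.42e-06 = 1 + j5.924.
Step 4 — H = 0.0277 - j0.1641.
Step 5 — Magnitude: |H| = 0.1664 (-15.6 dB); phase: φ = -80.4°.

|H| = 0.1664 (-15.6 dB), φ = -80.4°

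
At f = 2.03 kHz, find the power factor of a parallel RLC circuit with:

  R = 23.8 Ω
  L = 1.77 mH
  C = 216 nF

Step 1 — Angular frequency: ω = 2π·f = 2π·2030 = 1.275e+04 rad/s.
Step 2 — Component impedances:
  R: Z = R = 23.8 Ω
  L: Z = jωL = j·1.275e+04·0.00177 = 0 + j22.58 Ω
  C: Z = 1/(jωC) = -j/(ω·C) = 0 - j363 Ω
Step 3 — Parallel combination: 1/Z_total = 1/R + 1/L + 1/C; Z_total = 12.04 + j11.9 Ω = 16.92∠44.7° Ω.
Step 4 — Power factor: PF = cos(φ) = Re(Z)/|Z| = 12.036/16.925 = 0.7111.
Step 5 — Type: Im(Z) = 11.9 ⇒ lagging (phase φ = 44.7°).

PF = 0.7111 (lagging, φ = 44.7°)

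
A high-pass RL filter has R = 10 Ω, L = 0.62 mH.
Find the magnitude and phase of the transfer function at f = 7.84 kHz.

Step 1 — Angular frequency: ω = 2π·7840 = 4.926e+04 rad/s.
Step 2 — Transfer function: H(jω) = jωL/(R + jωL).
Step 3 — Numerator jωL = j·30.54; denominator R + jωL = 10 + j30.54.
Step 4 — H = 0.9032 + j0.2957.
Step 5 — Magnitude: |H| = 0.9504 (-0.4 dB); phase: φ = 18.1°.

|H| = 0.9504 (-0.4 dB), φ = 18.1°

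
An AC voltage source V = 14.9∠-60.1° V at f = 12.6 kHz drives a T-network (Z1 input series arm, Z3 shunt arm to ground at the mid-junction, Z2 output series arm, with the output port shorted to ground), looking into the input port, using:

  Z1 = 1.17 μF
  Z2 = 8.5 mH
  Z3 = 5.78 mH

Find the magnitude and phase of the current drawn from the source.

Step 1 — Angular frequency: ω = 2π·f = 2π·1.26e+04 = 7.917e+04 rad/s.
Step 2 — Component impedances:
  Z1: Z = 1/(jωC) = -j/(ω·C) = 0 - j10.8 Ω
  Z2: Z = jωL = j·7.917e+04·0.0085 = 0 + j672.9 Ω
  Z3: Z = jωL = j·7.917e+04·0.00578 = 0 + j457.6 Ω
Step 3 — With the output port shorted to ground, the output series arm Z2 runs from the junction to ground; the shunt arm Z3 also runs from the junction to ground. They appear in parallel: Z3 || Z2 = 0 + j272.4 Ω.
Step 4 — Series with input arm Z1: Z_in = Z1 + (Z3 || Z2) = 0 + j261.6 Ω = 261.6∠90.0° Ω.
Step 5 — Source phasor: V = 14.9∠-60.1° V = 7.427 - j12.92 V.
Step 6 — Ohm's law: I = V / Z_total = (7.427 - j12.92) / (0 + j261.6) = -0.04938 - j0.02839 A.
Step 7 — Convert to polar: |I| = 0.05696 A, ∠I = -150.1°.

I = 0.05696∠-150.1° A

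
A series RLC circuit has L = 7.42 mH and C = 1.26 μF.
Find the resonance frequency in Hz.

Step 1 — Resonance condition Im(Z)=0 gives ω₀ = 1/√(LC).
Step 2 — ω₀ = 1/√(0.00742·1.26e-06) = 1.034e+04 rad/s.
Step 3 — f₀ = ω₀/(2π) = 1646 Hz.

f₀ = 1646 Hz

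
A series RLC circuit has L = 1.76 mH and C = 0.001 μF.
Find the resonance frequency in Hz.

Step 1 — Resonance condition Im(Z)=0 gives ω₀ = 1/√(LC).
Step 2 — ω₀ = 1/√(0.00176·1e-09) = 7.538e+05 rad/s.
Step 3 — f₀ = ω₀/(2π) = 1.2e+05 Hz.

f₀ = 1.2e+05 Hz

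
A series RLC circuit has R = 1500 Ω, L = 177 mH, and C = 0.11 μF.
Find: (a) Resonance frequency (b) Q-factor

Step 1 — Resonance condition Im(Z)=0 gives ω₀ = 1/√(LC).
Step 2 — ω₀ = 1/√(0.177·1.1e-07) = 7167 rad/s.
Step 3 — f₀ = ω₀/(2π) = 1141 Hz.
Step 4 — Series Q: Q = ω₀L/R = 7167·0.177/1500 = 0.8457.

(a) f₀ = 1141 Hz  (b) Q = 0.8457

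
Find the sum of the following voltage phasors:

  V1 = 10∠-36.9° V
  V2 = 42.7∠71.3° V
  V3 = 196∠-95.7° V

Step 1 — Convert each phasor to rectangular form:
  V1 = 10·(cos(-36.9°) + j·sin(-36.9°)) = 7.997 - j6.004 V
  V2 = 42.7·(cos(71.3°) + j·sin(71.3°)) = 13.69 + j40.45 V
  V3 = 196·(cos(-95.7°) + j·sin(-95.7°)) = -19.47 - j195 V
Step 2 — Sum components: V_total = 2.22 - j160.6 V.
Step 3 — Convert to polar: |V_total| = 160.6 V, ∠V_total = -89.2°.

V_total = 160.6∠-89.2° V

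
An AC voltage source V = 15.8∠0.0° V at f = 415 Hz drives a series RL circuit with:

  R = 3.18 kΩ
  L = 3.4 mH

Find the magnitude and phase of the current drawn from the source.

Step 1 — Angular frequency: ω = 2π·f = 2π·415 = 2608 rad/s.
Step 2 — Component impedances:
  R: Z = R = 3180 Ω
  L: Z = jωL = j·2608·0.0034 = 0 + j8.866 Ω
Step 3 — Series combination: Z_total = R + L = 3180 + j8.866 Ω = 3180∠0.2° Ω.
Step 4 — Source phasor: V = 15.8∠0.0° V = 15.8 V.
Step 5 — Ohm's law: I = V / Z_total = (15.8) / (3180 + j8.866) = 0.004969 - j1.385e-05 A.
Step 6 — Convert to polar: |I| = 0.004969 A, ∠I = -0.2°.

I = 0.004969∠-0.2° A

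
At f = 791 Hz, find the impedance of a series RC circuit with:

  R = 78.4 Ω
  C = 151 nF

Step 1 — Angular frequency: ω = 2π·f = 2π·791 = 4970 rad/s.
Step 2 — Component impedances:
  R: Z = R = 78.4 Ω
  C: Z = 1/(jωC) = -j/(ω·C) = 0 - j1332 Ω
Step 3 — Series combination: Z_total = R + C = 78.4 - j1332 Ω = 1335∠-86.6° Ω.

Z = 78.4 - j1332 Ω = 1335∠-86.6° Ω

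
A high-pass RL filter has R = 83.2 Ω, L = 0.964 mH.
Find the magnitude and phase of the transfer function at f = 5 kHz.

Step 1 — Angular frequency: ω = 2π·5000 = 3.142e+04 rad/s.
Step 2 — Transfer function: H(jω) = jωL/(R + jωL).
Step 3 — Numerator jωL = j·30.28; denominator R + jωL = 83.2 + j30.28.
Step 4 — H = 0.117 + j0.3214.
Step 5 — Magnitude: |H| = 0.342 (-9.3 dB); phase: φ = 70.0°.

|H| = 0.342 (-9.3 dB), φ = 70.0°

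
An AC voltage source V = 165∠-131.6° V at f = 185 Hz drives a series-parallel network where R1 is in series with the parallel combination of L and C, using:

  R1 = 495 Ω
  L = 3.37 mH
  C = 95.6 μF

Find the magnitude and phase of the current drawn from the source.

Step 1 — Angular frequency: ω = 2π·f = 2π·185 = 1162 rad/s.
Step 2 — Component impedances:
  R1: Z = R = 495 Ω
  L: Z = jωL = j·1162·0.00337 = 0 + j3.917 Ω
  C: Z = 1/(jωC) = -j/(ω·C) = 0 - j8.999 Ω
Step 3 — Parallel branch: L || C = 1/(1/L + 1/C) = 0 + j6.937 Ω.
Step 4 — Series with R1: Z_total = R1 + (L || C) = 495 + j6.937 Ω = 495∠0.8° Ω.
Step 5 — Source phasor: V = 165∠-131.6° V = -109.5 - j123.4 V.
Step 6 — Ohm's law: I = V / Z_total = (-109.5 - j123.4) / (495 + j6.937) = -0.2248 - j0.2461 A.
Step 7 — Convert to polar: |I| = 0.3333 A, ∠I = -132.4°.

I = 0.3333∠-132.4° A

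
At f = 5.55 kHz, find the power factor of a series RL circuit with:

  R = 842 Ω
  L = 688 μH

Step 1 — Angular frequency: ω = 2π·f = 2π·5550 = 3.487e+04 rad/s.
Step 2 — Component impedances:
  R: Z = R = 842 Ω
  L: Z = jωL = j·3.487e+04·0.000688 = 0 + j23.99 Ω
Step 3 — Series combination: Z_total = R + L = 842 + j23.99 Ω = 842.3∠1.6° Ω.
Step 4 — Power factor: PF = cos(φ) = Re(Z)/|Z| = 842/842.3 = 0.9996.
Step 5 — Type: Im(Z) = 23.99 ⇒ lagging (phase φ = 1.6°).

PF = 0.9996 (lagging, φ = 1.6°)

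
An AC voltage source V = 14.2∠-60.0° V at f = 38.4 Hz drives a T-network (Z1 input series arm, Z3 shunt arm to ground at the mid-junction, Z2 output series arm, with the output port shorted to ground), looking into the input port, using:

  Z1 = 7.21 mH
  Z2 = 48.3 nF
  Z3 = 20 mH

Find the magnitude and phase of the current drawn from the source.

Step 1 — Angular frequency: ω = 2π·f = 2π·38.4 = 241.3 rad/s.
Step 2 — Component impedances:
  Z1: Z = jωL = j·241.3·0.00721 = 0 + j1.74 Ω
  Z2: Z = 1/(jωC) = -j/(ω·C) = 0 - j8.581e+04 Ω
  Z3: Z = jωL = j·241.3·0.02 = 0 + j4.825 Ω
Step 3 — With the output port shorted to ground, the output series arm Z2 runs from the junction to ground; the shunt arm Z3 also runs from the junction to ground. They appear in parallel: Z3 || Z2 = 0 + j4.826 Ω.
Step 4 — Series with input arm Z1: Z_in = Z1 + (Z3 || Z2) = 0 + j6.565 Ω = 6.565∠90.0° Ω.
Step 5 — Source phasor: V = 14.2∠-60.0° V = 7.1 - j12.3 V.
Step 6 — Ohm's law: I = V / Z_total = (7.1 - j12.3) / (0 + j6.565) = -1.873 - j1.081 A.
Step 7 — Convert to polar: |I| = 2.163 A, ∠I = -150.0°.

I = 2.163∠-150.0° A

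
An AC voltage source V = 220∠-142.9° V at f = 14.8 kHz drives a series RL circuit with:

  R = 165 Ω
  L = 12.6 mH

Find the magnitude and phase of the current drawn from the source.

Step 1 — Angular frequency: ω = 2π·f = 2π·1.48e+04 = 9.299e+04 rad/s.
Step 2 — Component impedances:
  R: Z = R = 165 Ω
  L: Z = jωL = j·9.299e+04·0.0126 = 0 + j1172 Ω
Step 3 — Series combination: Z_total = R + L = 165 + j1172 Ω = 1183∠82.0° Ω.
Step 4 — Source phasor: V = 220∠-142.9° V = -175.5 - j132.7 V.
Step 5 — Ohm's law: I = V / Z_total = (-175.5 - j132.7) / (165 + j1172) = -0.1317 + j0.1312 A.
Step 6 — Convert to polar: |I| = 0.1859 A, ∠I = 135.1°.

I = 0.1859∠135.1° A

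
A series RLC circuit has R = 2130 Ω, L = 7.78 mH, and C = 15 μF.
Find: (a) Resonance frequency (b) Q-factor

Step 1 — Resonance condition Im(Z)=0 gives ω₀ = 1/√(LC).
Step 2 — ω₀ = 1/√(0.00778·1.5e-05) = 2927 rad/s.
Step 3 — f₀ = ω₀/(2π) = 465.9 Hz.
Step 4 — Series Q: Q = ω₀L/R = 2927·0.00778/2130 = 0.01069.

(a) f₀ = 465.9 Hz  (b) Q = 0.01069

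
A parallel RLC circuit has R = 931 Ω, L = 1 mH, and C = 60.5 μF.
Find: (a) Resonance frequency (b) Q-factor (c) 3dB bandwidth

Step 1 — Resonance: ω₀ = 1/√(LC) = 1/√(0.001·6.05e-05) = 4066 rad/s.
Step 2 — f₀ = ω₀/(2π) = 647.1 Hz.
Step 3 — Parallel Q: Q = R/(ω₀L) = 931/(4066·0.001) = 229.
Step 4 — Bandwidth: Δω = ω₀/Q = 17.75 rad/s; BW = Δω/(2π) = 2.826 Hz.

(a) f₀ = 647.1 Hz  (b) Q = 229  (c) BW = 2.826 Hz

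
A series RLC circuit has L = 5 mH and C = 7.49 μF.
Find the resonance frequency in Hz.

Step 1 — Resonance condition Im(Z)=0 gives ω₀ = 1/√(LC).
Step 2 — ω₀ = 1/√(0.005·7.49e-06) = 5167 rad/s.
Step 3 — f₀ = ω₀/(2π) = 822.4 Hz.

f₀ = 822.4 Hz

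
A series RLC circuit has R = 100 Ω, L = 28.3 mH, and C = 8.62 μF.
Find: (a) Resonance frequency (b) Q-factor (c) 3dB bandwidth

Step 1 — Resonance condition Im(Z)=0 gives ω₀ = 1/√(LC).
Step 2 — ω₀ = 1/√(0.0283·8.62e-06) = 2025 rad/s.
Step 3 — f₀ = ω₀/(2π) = 322.2 Hz.
Step 4 — Series Q: Q = ω₀L/R = 2025·0.0283/100 = 0.573.
Step 5 — 3dB bandwidth: Δω = ω₀/Q = 3534 rad/s; BW = Δω/(2π) = 562.4 Hz.

(a) f₀ = 322.2 Hz  (b) Q = 0.573  (c) BW = 562.4 Hz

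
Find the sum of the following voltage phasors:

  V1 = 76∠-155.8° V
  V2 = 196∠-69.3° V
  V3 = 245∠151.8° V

Step 1 — Convert each phasor to rectangular form:
  V1 = 76·(cos(-155.8°) + j·sin(-155.8°)) = -69.32 - j31.15 V
  V2 = 196·(cos(-69.3°) + j·sin(-69.3°)) = 69.28 - j183.3 V
  V3 = 245·(cos(151.8°) + j·sin(151.8°)) = -215.9 + j115.8 V
Step 2 — Sum components: V_total = -216 - j98.73 V.
Step 3 — Convert to polar: |V_total| = 237.5 V, ∠V_total = -155.4°.

V_total = 237.5∠-155.4° V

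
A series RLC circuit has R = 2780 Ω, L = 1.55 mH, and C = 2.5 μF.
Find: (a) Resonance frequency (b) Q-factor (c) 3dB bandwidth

Step 1 — Resonance condition Im(Z)=0 gives ω₀ = 1/√(LC).
Step 2 — ω₀ = 1/√(0.00155·2.5e-06) = 1.606e+04 rad/s.
Step 3 — f₀ = ω₀/(2π) = 2557 Hz.
Step 4 — Series Q: Q = ω₀L/R = 1.606e+04·0.00155/2780 = 0.008957.
Step 5 — 3dB bandwidth: Δω = ω₀/Q = 1.794e+06 rad/s; BW = Δω/(2π) = 2.855e+05 Hz.

(a) f₀ = 2557 Hz  (b) Q = 0.008957  (c) BW = 2.855e+05 Hz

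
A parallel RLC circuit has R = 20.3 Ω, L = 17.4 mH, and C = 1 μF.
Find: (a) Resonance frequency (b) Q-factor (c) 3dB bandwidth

Step 1 — Resonance: ω₀ = 1/√(LC) = 1/√(0.0174·1e-06) = 7581 rad/s.
Step 2 — f₀ = ω₀/(2π) = 1207 Hz.
Step 3 — Parallel Q: Q = R/(ω₀L) = 20.3/(7581·0.0174) = 0.1539.
Step 4 — Bandwidth: Δω = ω₀/Q = 4.926e+04 rad/s; BW = Δω/(2π) = 7840 Hz.

(a) f₀ = 1207 Hz  (b) Q = 0.1539  (c) BW = 7840 Hz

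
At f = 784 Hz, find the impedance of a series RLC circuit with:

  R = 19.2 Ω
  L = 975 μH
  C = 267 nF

Step 1 — Angular frequency: ω = 2π·f = 2π·784 = 4926 rad/s.
Step 2 — Component impedances:
  R: Z = R = 19.2 Ω
  L: Z = jωL = j·4926·0.000975 = 0 + j4.803 Ω
  C: Z = 1/(jωC) = -j/(ω·C) = 0 - j760.3 Ω
Step 3 — Series combination: Z_total = R + L + C = 19.2 - j755.5 Ω = 755.8∠-88.5° Ω.

Z = 19.2 - j755.5 Ω = 755.8∠-88.5° Ω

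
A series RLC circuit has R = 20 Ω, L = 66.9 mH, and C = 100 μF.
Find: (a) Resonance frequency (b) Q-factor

Step 1 — Resonance condition Im(Z)=0 gives ω₀ = 1/√(LC).
Step 2 — ω₀ = 1/√(0.0669·0.0001) = 386.6 rad/s.
Step 3 — f₀ = ω₀/(2π) = 61.53 Hz.
Step 4 — Series Q: Q = ω₀L/R = 386.6·0.0669/20 = 1.293.

(a) f₀ = 61.53 Hz  (b) Q = 1.293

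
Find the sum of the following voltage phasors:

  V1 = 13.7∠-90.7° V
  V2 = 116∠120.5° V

Step 1 — Convert each phasor to rectangular form:
  V1 = 13.7·(cos(-90.7°) + j·sin(-90.7°)) = -0.1674 - j13.7 V
  V2 = 116·(cos(120.5°) + j·sin(120.5°)) = -58.87 + j99.95 V
Step 2 — Sum components: V_total = -59.04 + j86.25 V.
Step 3 — Convert to polar: |V_total| = 104.5 V, ∠V_total = 124.4°.

V_total = 104.5∠124.4° V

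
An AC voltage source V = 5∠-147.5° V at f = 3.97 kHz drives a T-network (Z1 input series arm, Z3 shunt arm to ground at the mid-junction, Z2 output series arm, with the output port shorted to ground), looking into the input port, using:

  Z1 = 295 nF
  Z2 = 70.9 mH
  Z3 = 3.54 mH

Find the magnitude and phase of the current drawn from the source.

Step 1 — Angular frequency: ω = 2π·f = 2π·3970 = 2.494e+04 rad/s.
Step 2 — Component impedances:
  Z1: Z = 1/(jωC) = -j/(ω·C) = 0 - j135.9 Ω
  Z2: Z = jωL = j·2.494e+04·0.0709 = 0 + j1769 Ω
  Z3: Z = jωL = j·2.494e+04·0.00354 = 0 + j88.3 Ω
Step 3 — With the output port shorted to ground, the output series arm Z2 runs from the junction to ground; the shunt arm Z3 also runs from the junction to ground. They appear in parallel: Z3 || Z2 = 0 + j84.1 Ω.
Step 4 — Series with input arm Z1: Z_in = Z1 + (Z3 || Z2) = 0 - j51.79 Ω = 51.79∠-90.0° Ω.
Step 5 — Source phasor: V = 5∠-147.5° V = -4.217 - j2.686 V.
Step 6 — Ohm's law: I = V / Z_total = (-4.217 - j2.686) / (0 - j51.79) = 0.05187 - j0.08142 A.
Step 7 — Convert to polar: |I| = 0.09654 A, ∠I = -57.5°.

I = 0.09654∠-57.5° A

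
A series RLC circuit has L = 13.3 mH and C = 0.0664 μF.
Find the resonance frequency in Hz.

Step 1 — Resonance condition Im(Z)=0 gives ω₀ = 1/√(LC).
Step 2 — ω₀ = 1/√(0.0133·6.64e-08) = 3.365e+04 rad/s.
Step 3 — f₀ = ω₀/(2π) = 5356 Hz.

f₀ = 5356 Hz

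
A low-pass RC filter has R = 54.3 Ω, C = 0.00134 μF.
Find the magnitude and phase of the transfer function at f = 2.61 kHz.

Step 1 — Angular frequency: ω = 2π·2610 = 1.64e+04 rad/s.
Step 2 — Transfer function: H(jω) = 1/(1 + jωRC).
Step 3 — Denominator: 1 + jωRC = 1 + j·1.64e+04·54.3·1.34e-09 = 1 + j0.001193.
Step 4 — H = 1 - j0.001193.
Step 5 — Magnitude: |H| = 1 (-0.0 dB); phase: φ = -0.1°.

|H| = 1 (-0.0 dB), φ = -0.1°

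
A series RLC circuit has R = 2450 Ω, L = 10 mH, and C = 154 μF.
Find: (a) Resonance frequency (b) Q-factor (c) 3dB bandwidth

Step 1 — Resonance condition Im(Z)=0 gives ω₀ = 1/√(LC).
Step 2 — ω₀ = 1/√(0.01·0.000154) = 805.8 rad/s.
Step 3 — f₀ = ω₀/(2π) = 128.3 Hz.
Step 4 — Series Q: Q = ω₀L/R = 805.8·0.01/2450 = 0.003289.
Step 5 — 3dB bandwidth: Δω = ω₀/Q = 2.45e+05 rad/s; BW = Δω/(2π) = 3.899e+04 Hz.

(a) f₀ = 128.3 Hz  (b) Q = 0.003289  (c) BW = 3.899e+04 Hz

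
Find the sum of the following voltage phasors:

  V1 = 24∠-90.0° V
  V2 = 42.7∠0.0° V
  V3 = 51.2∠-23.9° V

Step 1 — Convert each phasor to rectangular form:
  V1 = 24·(cos(-90.0°) + j·sin(-90.0°)) = 0 - j24 V
  V2 = 42.7·(cos(0.0°) + j·sin(0.0°)) = 42.7 V
  V3 = 51.2·(cos(-23.9°) + j·sin(-23.9°)) = 46.81 - j20.74 V
Step 2 — Sum components: V_total = 89.51 - j44.74 V.
Step 3 — Convert to polar: |V_total| = 100.1 V, ∠V_total = -26.6°.

V_total = 100.1∠-26.6° V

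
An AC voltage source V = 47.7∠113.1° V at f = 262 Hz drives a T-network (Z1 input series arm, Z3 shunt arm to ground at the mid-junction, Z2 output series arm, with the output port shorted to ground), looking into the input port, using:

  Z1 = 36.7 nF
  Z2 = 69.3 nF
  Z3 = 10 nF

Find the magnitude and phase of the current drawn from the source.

Step 1 — Angular frequency: ω = 2π·f = 2π·262 = 1646 rad/s.
Step 2 — Component impedances:
  Z1: Z = 1/(jωC) = -j/(ω·C) = 0 - j1.655e+04 Ω
  Z2: Z = 1/(jωC) = -j/(ω·C) = 0 - j8766 Ω
  Z3: Z = 1/(jωC) = -j/(ω·C) = 0 - j6.075e+04 Ω
Step 3 — With the output port shorted to ground, the output series arm Z2 runs from the junction to ground; the shunt arm Z3 also runs from the junction to ground. They appear in parallel: Z3 || Z2 = 0 - j7660 Ω.
Step 4 — Series with input arm Z1: Z_in = Z1 + (Z3 || Z2) = 0 - j2.421e+04 Ω = 2.421e+04∠-90.0° Ω.
Step 5 — Source phasor: V = 47.7∠113.1° V = -18.71 + j43.88 V.
Step 6 — Ohm's law: I = V / Z_total = (-18.71 + j43.88) / (0 - j2.421e+04) = -0.001812 - j0.0007729 A.
Step 7 — Convert to polar: |I| = 0.00197 A, ∠I = -156.9°.

I = 0.00197∠-156.9° A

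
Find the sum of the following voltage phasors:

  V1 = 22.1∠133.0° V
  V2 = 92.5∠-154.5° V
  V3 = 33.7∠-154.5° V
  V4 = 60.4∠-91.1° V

Step 1 — Convert each phasor to rectangular form:
  V1 = 22.1·(cos(133.0°) + j·sin(133.0°)) = -15.07 + j16.16 V
  V2 = 92.5·(cos(-154.5°) + j·sin(-154.5°)) = -83.49 - j39.82 V
  V3 = 33.7·(cos(-154.5°) + j·sin(-154.5°)) = -30.42 - j14.51 V
  V4 = 60.4·(cos(-91.1°) + j·sin(-91.1°)) = -1.16 - j60.39 V
Step 2 — Sum components: V_total = -130.1 - j98.56 V.
Step 3 — Convert to polar: |V_total| = 163.2 V, ∠V_total = -142.9°.

V_total = 163.2∠-142.9° V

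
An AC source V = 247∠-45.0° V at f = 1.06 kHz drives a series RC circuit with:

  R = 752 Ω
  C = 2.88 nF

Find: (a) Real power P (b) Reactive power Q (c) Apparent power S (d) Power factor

Step 1 — Angular frequency: ω = 2π·f = 2π·1060 = 6660 rad/s.
Step 2 — Component impedances:
  R: Z = R = 752 Ω
  C: Z = 1/(jωC) = -j/(ω·C) = 0 - j5.213e+04 Ω
Step 3 — Series combination: Z_total = R + C = 752 - j5.213e+04 Ω = 5.214e+04∠-89.2° Ω.
Step 4 — Source phasor: V = 247∠-45.0° V = 174.7 - j174.7 V.
Step 5 — Current: I = V / Z = 0.003398 + j0.003301 A = 0.004737∠44.2° A.
Step 6 — Complex power: S = V·I* = 0.01688 - j1.17 VA.
Step 7 — Real power: P = Re(S) = 0.01688 W.
Step 8 — Reactive power: Q = Im(S) = -1.17 VAR.
Step 9 — Apparent power: |S| = 1.17 VA.
Step 10 — Power factor: PF = P/|S| = 0.01442 (leading).

(a) P = 0.01688 W  (b) Q = -1.17 VAR  (c) S = 1.17 VA  (d) PF = 0.01442 (leading)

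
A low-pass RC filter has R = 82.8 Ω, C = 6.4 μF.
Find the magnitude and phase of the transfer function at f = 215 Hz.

Step 1 — Angular frequency: ω = 2π·215 = 1351 rad/s.
Step 2 — Transfer function: H(jω) = 1/(1 + jωRC).
Step 3 — Denominator: 1 + jωRC = 1 + j·1351·82.8·6.4e-06 = 1 + j0.7159.
Step 4 — H = 0.6612 - j0.4733.
Step 5 — Magnitude: |H| = 0.8131 (-1.8 dB); phase: φ = -35.6°.

|H| = 0.8131 (-1.8 dB), φ = -35.6°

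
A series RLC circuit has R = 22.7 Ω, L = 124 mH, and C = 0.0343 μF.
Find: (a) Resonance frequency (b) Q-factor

Step 1 — Resonance condition Im(Z)=0 gives ω₀ = 1/√(LC).
Step 2 — ω₀ = 1/√(0.124·3.43e-08) = 1.533e+04 rad/s.
Step 3 — f₀ = ω₀/(2π) = 2440 Hz.
Step 4 — Series Q: Q = ω₀L/R = 1.533e+04·0.124/22.7 = 83.76.

(a) f₀ = 2440 Hz  (b) Q = 83.76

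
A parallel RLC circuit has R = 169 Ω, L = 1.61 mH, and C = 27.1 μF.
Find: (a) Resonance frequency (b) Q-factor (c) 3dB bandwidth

Step 1 — Resonance: ω₀ = 1/√(LC) = 1/√(0.00161·2.71e-05) = 4787 rad/s.
Step 2 — f₀ = ω₀/(2π) = 761.9 Hz.
Step 3 — Parallel Q: Q = R/(ω₀L) = 169/(4787·0.00161) = 21.93.
Step 4 — Bandwidth: Δω = ω₀/Q = 218.3 rad/s; BW = Δω/(2π) = 34.75 Hz.

(a) f₀ = 761.9 Hz  (b) Q = 21.93  (c) BW = 34.75 Hz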